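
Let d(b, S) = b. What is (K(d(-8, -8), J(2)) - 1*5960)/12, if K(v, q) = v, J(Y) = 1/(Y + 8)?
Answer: -1492/3 ≈ -497.33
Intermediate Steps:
J(Y) = 1/(8 + Y)
(K(d(-8, -8), J(2)) - 1*5960)/12 = (-8 - 1*5960)/12 = (-8 - 5960)*(1/12) = -5968*1/12 = -1492/3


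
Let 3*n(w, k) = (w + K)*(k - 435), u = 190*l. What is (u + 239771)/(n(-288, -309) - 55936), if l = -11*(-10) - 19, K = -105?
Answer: 257061/41528 ≈ 6.1901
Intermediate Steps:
l = 91 (l = 110 - 19 = 91)
u = 17290 (u = 190*91 = 17290)
n(w, k) = (-435 + k)*(-105 + w)/3 (n(w, k) = ((w - 105)*(k - 435))/3 = ((-105 + w)*(-435 + k))/3 = ((-435 + k)*(-105 + w))/3 = (-435 + k)*(-105 + w)/3)
(u + 239771)/(n(-288, -309) - 55936) = (17290 + 239771)/((15225 - 145*(-288) - 35*(-309) + (⅓)*(-309)*(-288)) - 55936) = 257061/((15225 + 41760 + 10815 + 29664) - 55936) = 257061/(97464 - 55936) = 257061/41528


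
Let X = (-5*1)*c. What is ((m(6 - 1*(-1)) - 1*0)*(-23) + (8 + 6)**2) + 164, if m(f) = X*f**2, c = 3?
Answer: 17265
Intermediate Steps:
X = -15 (X = -5*1*3 = -5*3 = -15)
m(f) = -15*f**2
((m(6 - 1*(-1)) - 1*0)*(-23) + (8 + 6)**2) + 164 = ((-15*(6 - 1*(-1))**2 - 1*0)*(-23) + (8 + 6)**2) + 164 = ((-15*(6 + 1)**2 + 0)*(-23) + 14**2) + 164 = ((-15*7**2 + 0)*(-23) + 196) + 164 = ((-15*49 + 0)*(-23) + 196) + 164 = ((-735 + 0)*(-23) + 196) + 164 = (-735*(-23) + 196) + 164 = (16905 + 196) + 164 = 17101 + 164 = 17265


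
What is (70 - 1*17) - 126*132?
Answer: -16579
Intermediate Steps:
(70 - 1*17) - 126*132 = (70 - 17) - 16632 = 53 - 16632 = -16579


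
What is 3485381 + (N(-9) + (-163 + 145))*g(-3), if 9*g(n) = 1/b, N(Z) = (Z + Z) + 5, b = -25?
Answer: 784210756/225 ≈ 3.4854e+6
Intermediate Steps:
N(Z) = 5 + 2*Z (N(Z) = 2*Z + 5 = 5 + 2*Z)
g(n) = -1/225 (g(n) = (⅑)/(-25) = (⅑)*(-1/25) = -1/225)
3485381 + (N(-9) + (-163 + 145))*g(-3) = 3485381 + ((5 + 2*(-9)) + (-163 + 145))*(-1/225) = 3485381 + ((5 - 18) - 18)*(-1/225) = 3485381 + (-13 - 18)*(-1/225) = 3485381 - 31*(-1/225) = 3485381 + 31/225 = 784210756/225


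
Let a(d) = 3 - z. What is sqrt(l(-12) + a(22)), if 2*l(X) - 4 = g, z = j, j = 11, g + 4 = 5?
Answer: I*sqrt(22)/2 ≈ 2.3452*I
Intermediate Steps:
g = 1 (g = -4 + 5 = 1)
z = 11
l(X) = 5/2 (l(X) = 2 + (1/2)*1 = 2 + 1/2 = 5/2)
a(d) = -8 (a(d) = 3 - 1*11 = 3 - 11 = -8)
sqrt(l(-12) + a(22)) = sqrt(5/2 - 8) = sqrt(-11/2) = I*sqrt(22)/2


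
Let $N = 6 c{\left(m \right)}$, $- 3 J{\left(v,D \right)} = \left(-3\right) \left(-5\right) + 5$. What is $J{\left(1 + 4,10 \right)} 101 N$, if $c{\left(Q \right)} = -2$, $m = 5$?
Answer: $8080$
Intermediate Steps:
$J{\left(v,D \right)} = - \frac{20}{3}$ ($J{\left(v,D \right)} = - \frac{\left(-3\right) \left(-5\right) + 5}{3} = - \frac{15 + 5}{3} = \left(- \frac{1}{3}\right) 20 = - \frac{20}{3}$)
$N = -12$ ($N = 6 \left(-2\right) = -12$)
$J{\left(1 + 4,10 \right)} 101 N = \left(- \frac{20}{3}\right) 101 \left(-12\right) = \left(- \frac{2020}{3}\right) \left(-12\right) = 8080$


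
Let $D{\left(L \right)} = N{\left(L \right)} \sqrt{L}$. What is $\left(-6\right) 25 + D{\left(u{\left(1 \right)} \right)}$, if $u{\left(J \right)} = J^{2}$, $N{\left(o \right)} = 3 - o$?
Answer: $-148$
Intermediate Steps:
$D{\left(L \right)} = \sqrt{L} \left(3 - L\right)$ ($D{\left(L \right)} = \left(3 - L\right) \sqrt{L} = \sqrt{L} \left(3 - L\right)$)
$\left(-6\right) 25 + D{\left(u{\left(1 \right)} \right)} = \left(-6\right) 25 + \sqrt{1^{2}} \left(3 - 1^{2}\right) = -150 + \sqrt{1} \left(3 - 1\right) = -150 + 1 \left(3 - 1\right) = -150 + 1 \cdot 2 = -150 + 2 = -148$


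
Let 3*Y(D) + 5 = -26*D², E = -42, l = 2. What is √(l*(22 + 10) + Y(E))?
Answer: I*√137031/3 ≈ 123.39*I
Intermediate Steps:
Y(D) = -5/3 - 26*D²/3 (Y(D) = -5/3 + (-26*D²)/3 = -5/3 - 26*D²/3)
√(l*(22 + 10) + Y(E)) = √(2*(22 + 10) + (-5/3 - 26/3*(-42)²)) = √(2*32 + (-5/3 - 26/3*1764)) = √(64 + (-5/3 - 15288)) = √(64 - 45869/3) = √(-45677/3) = I*√137031/3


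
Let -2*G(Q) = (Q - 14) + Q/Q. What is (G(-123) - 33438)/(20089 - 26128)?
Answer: 33370/6039 ≈ 5.5257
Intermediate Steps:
G(Q) = 13/2 - Q/2 (G(Q) = -((Q - 14) + Q/Q)/2 = -((-14 + Q) + 1)/2 = -(-13 + Q)/2 = 13/2 - Q/2)
(G(-123) - 33438)/(20089 - 26128) = ((13/2 - 1/2*(-123)) - 33438)/(20089 - 26128) = ((13/2 + 123/2) - 33438)/(-6039) = (68 - 33438)*(-1/6039) = -33370*(-1/6039) = 33370/6039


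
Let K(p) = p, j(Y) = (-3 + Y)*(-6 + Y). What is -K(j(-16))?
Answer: -418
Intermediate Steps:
j(Y) = (-6 + Y)*(-3 + Y)
-K(j(-16)) = -(18 + (-16)**2 - 9*(-16)) = -(18 + 256 + 144) = -1*418 = -418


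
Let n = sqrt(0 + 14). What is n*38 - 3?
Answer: -3 + 38*sqrt(14) ≈ 139.18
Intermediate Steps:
n = sqrt(14) ≈ 3.7417
n*38 - 3 = sqrt(14)*38 - 3 = 38*sqrt(14) - 3 = -3 + 38*sqrt(14)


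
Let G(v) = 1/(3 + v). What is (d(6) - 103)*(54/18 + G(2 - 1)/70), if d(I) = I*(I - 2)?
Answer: -66439/280 ≈ -237.28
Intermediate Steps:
d(I) = I*(-2 + I)
(d(6) - 103)*(54/18 + G(2 - 1)/70) = (6*(-2 + 6) - 103)*(54/18 + 1/((3 + (2 - 1))*70)) = (6*4 - 103)*(54*(1/18) + (1/70)/(3 + 1)) = (24 - 103)*(3 + (1/70)/4) = -79*(3 + (1/4)*(1/70)) = -79*(3 + 1/280) = -79*841/280 = -66439/280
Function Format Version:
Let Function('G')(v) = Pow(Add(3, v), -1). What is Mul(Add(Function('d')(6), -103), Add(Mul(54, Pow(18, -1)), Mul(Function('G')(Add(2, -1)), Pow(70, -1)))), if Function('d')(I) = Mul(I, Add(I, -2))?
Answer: Rational(-66439, 280) ≈ -237.28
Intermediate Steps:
Function('d')(I) = Mul(I, Add(-2, I))
Mul(Add(Function('d')(6), -103), Add(Mul(54, Pow(18, -1)), Mul(Function('G')(Add(2, -1)), Pow(70, -1)))) = Mul(Add(Mul(6, Add(-2, 6)), -103), Add(Mul(54, Pow(18, -1)), Mul(Pow(Add(3, Add(2, -1)), -1), Pow(70, -1)))) = Mul(Add(Mul(6, 4), -103), Add(Mul(54, Rational(1, 18)), Mul(Pow(Add(3, 1), -1), Rational(1, 70)))) = Mul(Add(24, -103), Add(3, Mul(Pow(4, -1), Rational(1, 70)))) = Mul(-79, Add(3, Mul(Rational(1, 4), Rational(1, 70)))) = Mul(-79, Add(3, Rational(1, 280))) = Mul(-79, Rational(841, 280)) = Rational(-66439, 280)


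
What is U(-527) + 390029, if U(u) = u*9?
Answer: 385286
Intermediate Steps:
U(u) = 9*u
U(-527) + 390029 = 9*(-527) + 390029 = -4743 + 390029 = 385286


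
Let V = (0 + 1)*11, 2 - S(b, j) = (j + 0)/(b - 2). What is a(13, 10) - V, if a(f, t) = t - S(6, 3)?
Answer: -9/4 ≈ -2.2500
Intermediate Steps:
S(b, j) = 2 - j/(-2 + b) (S(b, j) = 2 - (j + 0)/(b - 2) = 2 - j/(-2 + b))
a(f, t) = -5/4 + t (a(f, t) = t - (-4 - 1*3 + 2*6)/(-2 + 6) = t - (-4 - 3 + 12)/4 = t - 5/4 = -5/4 + t)
V = 11 (V = 1*11 = 11)
a(13, 10) - V = (-5/4 + 10) - 1*11 = 35/4 - 11 = -9/4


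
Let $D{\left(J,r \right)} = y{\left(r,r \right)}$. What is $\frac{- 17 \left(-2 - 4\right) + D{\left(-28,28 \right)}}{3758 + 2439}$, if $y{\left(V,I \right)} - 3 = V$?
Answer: $\frac{133}{6197} \approx 0.021462$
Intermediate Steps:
$y{\left(V,I \right)} = 3 + V$
$D{\left(J,r \right)} = 3 + r$
$\frac{- 17 \left(-2 - 4\right) + D{\left(-28,28 \right)}}{3758 + 2439} = \frac{- 17 \left(-2 - 4\right) + \left(3 + 28\right)}{3758 + 2439} = \frac{\left(-17\right) \left(-6\right) + 31}{6197} = \left(102 + 31\right) \frac{1}{6197} = 133 \cdot \frac{1}{6197} = \frac{133}{6197}$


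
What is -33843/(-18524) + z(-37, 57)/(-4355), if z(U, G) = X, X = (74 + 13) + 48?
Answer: 28977105/16134404 ≈ 1.7960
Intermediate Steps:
X = 135 (X = 87 + 48 = 135)
z(U, G) = 135
-33843/(-18524) + z(-37, 57)/(-4355) = -33843/(-18524) + 135/(-4355) = -33843*(-1/18524) + 135*(-1/4355) = 33843/18524 - 27/871 = 28977105/16134404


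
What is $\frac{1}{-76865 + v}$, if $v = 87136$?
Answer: $\frac{1}{10271} \approx 9.7362 \cdot 10^{-5}$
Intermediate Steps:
$\frac{1}{-76865 + v} = \frac{1}{-76865 + 87136} = \frac{1}{10271}$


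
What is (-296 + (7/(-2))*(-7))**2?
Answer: 294849/4 ≈ 73712.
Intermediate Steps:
(-296 + (7/(-2))*(-7))**2 = (-296 + (7*(-1/2))*(-7))**2 = (-296 - 7/2*(-7))**2 = (-296 + 49/2)**2 = (-543/2)**2 = 294849/4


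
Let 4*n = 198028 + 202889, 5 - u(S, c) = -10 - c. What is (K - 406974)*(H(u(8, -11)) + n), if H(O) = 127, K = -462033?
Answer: -348841134975/4 ≈ -8.7210e+10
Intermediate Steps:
u(S, c) = 15 + c (u(S, c) = 5 - (-10 - c) = 5 + (10 + c) = 15 + c)
n = 400917/4 (n = (198028 + 202889)/4 = (1/4)*400917 = 400917/4 ≈ 1.0023e+5)
(K - 406974)*(H(u(8, -11)) + n) = (-462033 - 406974)*(127 + 400917/4) = -869007*401425/4 = -348841134975/4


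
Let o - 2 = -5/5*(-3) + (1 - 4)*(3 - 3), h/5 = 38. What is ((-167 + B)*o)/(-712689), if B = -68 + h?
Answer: 75/237563 ≈ 0.00031571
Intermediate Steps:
h = 190 (h = 5*38 = 190)
B = 122 (B = -68 + 190 = 122)
o = 5 (o = 2 + (-5/5*(-3) + (1 - 4)*(3 - 3)) = 2 + (-5*1/5*(-3) - 3*0) = 2 + (-1*(-3) + 0) = 2 + (3 + 0) = 2 + 3 = 5)
((-167 + B)*o)/(-712689) = ((-167 + 122)*5)/(-712689) = -45*5*(-1/712689) = -225*(-1/712689) = 75/237563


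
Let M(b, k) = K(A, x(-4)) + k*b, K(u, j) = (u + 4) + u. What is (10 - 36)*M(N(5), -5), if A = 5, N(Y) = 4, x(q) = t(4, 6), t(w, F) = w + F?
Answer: 156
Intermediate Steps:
t(w, F) = F + w
x(q) = 10 (x(q) = 6 + 4 = 10)
K(u, j) = 4 + 2*u (K(u, j) = (4 + u) + u = 4 + 2*u)
M(b, k) = 14 + b*k (M(b, k) = (4 + 2*5) + k*b = (4 + 10) + b*k = 14 + b*k)
(10 - 36)*M(N(5), -5) = (10 - 36)*(14 + 4*(-5)) = -26*(14 - 20) = -26*(-6) = 156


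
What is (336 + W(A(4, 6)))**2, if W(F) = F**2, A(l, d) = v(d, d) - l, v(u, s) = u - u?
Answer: 123904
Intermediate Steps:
v(u, s) = 0
A(l, d) = -l (A(l, d) = 0 - l = -l)
(336 + W(A(4, 6)))**2 = (336 + (-1*4)**2)**2 = (336 + (-4)**2)**2 = (336 + 16)**2 = 352**2 = 123904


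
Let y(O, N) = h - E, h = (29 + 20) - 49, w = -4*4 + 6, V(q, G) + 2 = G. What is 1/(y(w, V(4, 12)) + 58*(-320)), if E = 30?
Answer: -1/18590 ≈ -5.3792e-5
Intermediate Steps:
V(q, G) = -2 + G
w = -10 (w = -16 + 6 = -10)
h = 0 (h = 49 - 49 = 0)
y(O, N) = -30 (y(O, N) = 0 - 1*30 = 0 - 30 = -30)
1/(y(w, V(4, 12)) + 58*(-320)) = 1/(-30 + 58*(-320)) = 1/(-30 - 18560) = 1/(-18590) = -1/18590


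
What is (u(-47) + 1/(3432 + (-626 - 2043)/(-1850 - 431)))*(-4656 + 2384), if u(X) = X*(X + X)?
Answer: -78605814857888/7831061 ≈ -1.0038e+7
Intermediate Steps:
u(X) = 2*X² (u(X) = X*(2*X) = 2*X²)
(u(-47) + 1/(3432 + (-626 - 2043)/(-1850 - 431)))*(-4656 + 2384) = (2*(-47)² + 1/(3432 + (-626 - 2043)/(-1850 - 431)))*(-4656 + 2384) = (2*2209 + 1/(3432 - 2669/(-2281)))*(-2272) = (4418 + 1/(3432 - 2669*(-1/2281)))*(-2272) = (4418 + 1/(3432 + 2669/2281))*(-2272) = (4418 + 1/(7831061/2281))*(-2272) = (4418 + 2281/7831061)*(-2272) = (34597629779/7831061)*(-2272) = -78605814857888/7831061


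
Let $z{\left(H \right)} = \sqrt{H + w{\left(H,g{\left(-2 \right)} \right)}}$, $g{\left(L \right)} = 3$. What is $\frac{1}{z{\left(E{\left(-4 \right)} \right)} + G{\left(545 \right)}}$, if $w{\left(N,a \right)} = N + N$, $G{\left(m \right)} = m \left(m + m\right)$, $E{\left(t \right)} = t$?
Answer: $\frac{297025}{176447701256} - \frac{i \sqrt{3}}{176447701256} \approx 1.6834 \cdot 10^{-6} - 9.8162 \cdot 10^{-12} i$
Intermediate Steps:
$G{\left(m \right)} = 2 m^{2}$ ($G{\left(m \right)} = m 2 m = 2 m^{2}$)
$w{\left(N,a \right)} = 2 N$
$z{\left(H \right)} = \sqrt{3} \sqrt{H}$ ($z{\left(H \right)} = \sqrt{H + 2 H} = \sqrt{3 H} = \sqrt{3} \sqrt{H}$)
$\frac{1}{z{\left(E{\left(-4 \right)} \right)} + G{\left(545 \right)}} = \frac{1}{\sqrt{3} \sqrt{-4} + 2 \cdot 545^{2}} = \frac{1}{\sqrt{3} \cdot 2 i + 2 \cdot 297025} = \frac{1}{2 i \sqrt{3} + 594050} = \frac{1}{594050 + 2 i \sqrt{3}}$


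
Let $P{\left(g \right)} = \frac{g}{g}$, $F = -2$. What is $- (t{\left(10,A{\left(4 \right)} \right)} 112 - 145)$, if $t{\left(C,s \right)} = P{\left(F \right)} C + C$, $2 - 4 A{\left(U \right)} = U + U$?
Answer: $-2095$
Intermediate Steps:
$A{\left(U \right)} = \frac{1}{2} - \frac{U}{2}$ ($A{\left(U \right)} = \frac{1}{2} - \frac{U + U}{4} = \frac{1}{2} - \frac{2 U}{4} = \frac{1}{2} - \frac{U}{2}$)
$P{\left(g \right)} = 1$
$t{\left(C,s \right)} = 2 C$ ($t{\left(C,s \right)} = 1 C + C = C + C = 2 C$)
$- (t{\left(10,A{\left(4 \right)} \right)} 112 - 145) = - (2 \cdot 10 \cdot 112 - 145) = - (20 \cdot 112 - 145) = - (2240 - 145) = \left(-1\right) 2095 = -2095$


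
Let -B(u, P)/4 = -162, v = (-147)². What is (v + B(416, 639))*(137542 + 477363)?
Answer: 13685940585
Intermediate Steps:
v = 21609
B(u, P) = 648 (B(u, P) = -4*(-162) = 648)
(v + B(416, 639))*(137542 + 477363) = (21609 + 648)*(137542 + 477363) = 22257*614905 = 13685940585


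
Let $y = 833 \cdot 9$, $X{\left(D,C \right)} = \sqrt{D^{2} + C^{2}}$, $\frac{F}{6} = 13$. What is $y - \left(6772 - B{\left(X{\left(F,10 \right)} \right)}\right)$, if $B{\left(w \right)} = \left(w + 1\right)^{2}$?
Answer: $6910 + 4 \sqrt{1546} \approx 7067.3$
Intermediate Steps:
$F = 78$ ($F = 6 \cdot 13 = 78$)
$X{\left(D,C \right)} = \sqrt{C^{2} + D^{2}}$
$B{\left(w \right)} = \left(1 + w\right)^{2}$
$y = 7497$
$y - \left(6772 - B{\left(X{\left(F,10 \right)} \right)}\right) = 7497 - \left(6772 - \left(1 + \sqrt{10^{2} + 78^{2}}\right)^{2}\right) = 7497 - \left(6772 - \left(1 + \sqrt{100 + 6084}\right)^{2}\right) = 7497 - \left(6772 - \left(1 + \sqrt{6184}\right)^{2}\right) = 7497 - \left(6772 - \left(1 + 2 \sqrt{1546}\right)^{2}\right) = 725 + \left(1 + 2 \sqrt{1546}\right)^{2}$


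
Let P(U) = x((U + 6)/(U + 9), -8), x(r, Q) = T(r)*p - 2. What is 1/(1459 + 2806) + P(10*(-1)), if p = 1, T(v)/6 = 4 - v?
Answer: -8529/4265 ≈ -1.9998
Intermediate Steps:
T(v) = 24 - 6*v (T(v) = 6*(4 - v) = 24 - 6*v)
x(r, Q) = 22 - 6*r (x(r, Q) = (24 - 6*r)*1 - 2 = (24 - 6*r) - 2 = 22 - 6*r)
P(U) = 22 - 6*(6 + U)/(9 + U) (P(U) = 22 - 6*(U + 6)/(U + 9) = 22 - 6*(6 + U)/(9 + U))
1/(1459 + 2806) + P(10*(-1)) = 1/(1459 + 2806) + 2*(81 + 8*(10*(-1)))/(9 + 10*(-1)) = 1/4265 + 2*(81 + 8*(-10))/(9 - 10) = 1/4265 + 2*(81 - 80)/(-1) = 1/4265 + 2*(-1)*1 = 1/4265 - 2 = -8529/4265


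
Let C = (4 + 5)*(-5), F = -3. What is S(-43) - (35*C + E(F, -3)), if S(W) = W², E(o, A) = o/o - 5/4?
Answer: 13697/4 ≈ 3424.3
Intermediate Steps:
E(o, A) = -¼ (E(o, A) = 1 - 5*¼ = 1 - 5/4 = -¼)
C = -45 (C = 9*(-5) = -45)
S(-43) - (35*C + E(F, -3)) = (-43)² - (35*(-45) - ¼) = 1849 - (-1575 - ¼) = 1849 - 1*(-6301/4) = 1849 + 6301/4 = 13697/4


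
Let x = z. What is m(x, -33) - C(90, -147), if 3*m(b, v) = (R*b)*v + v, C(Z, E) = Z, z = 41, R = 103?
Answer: -46554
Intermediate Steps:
x = 41
m(b, v) = v/3 + 103*b*v/3 (m(b, v) = ((103*b)*v + v)/3 = (103*b*v + v)/3 = (v + 103*b*v)/3 = v/3 + 103*b*v/3)
m(x, -33) - C(90, -147) = (⅓)*(-33)*(1 + 103*41) - 1*90 = (⅓)*(-33)*(1 + 4223) - 90 = (⅓)*(-33)*4224 - 90 = -46464 - 90 = -46554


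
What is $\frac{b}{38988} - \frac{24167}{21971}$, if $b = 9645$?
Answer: $- \frac{243437567}{285535116} \approx -0.85257$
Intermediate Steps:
$\frac{b}{38988} - \frac{24167}{21971} = \frac{9645}{38988} - \frac{24167}{21971} = 9645 \cdot \frac{1}{38988} - \frac{24167}{21971} = \frac{3215}{12996} - \frac{24167}{21971} = - \frac{243437567}{285535116}$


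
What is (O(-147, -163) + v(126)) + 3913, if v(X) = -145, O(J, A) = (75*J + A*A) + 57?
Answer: 19369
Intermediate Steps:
O(J, A) = 57 + A² + 75*J (O(J, A) = (75*J + A²) + 57 = (A² + 75*J) + 57 = 57 + A² + 75*J)
(O(-147, -163) + v(126)) + 3913 = ((57 + (-163)² + 75*(-147)) - 145) + 3913 = ((57 + 26569 - 11025) - 145) + 3913 = (15601 - 145) + 3913 = 15456 + 3913 = 19369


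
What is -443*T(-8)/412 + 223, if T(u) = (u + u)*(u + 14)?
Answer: 33601/103 ≈ 326.22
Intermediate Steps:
T(u) = 2*u*(14 + u) (T(u) = (2*u)*(14 + u) = 2*u*(14 + u))
-443*T(-8)/412 + 223 = -443*2*(-8)*(14 - 8)/412 + 223 = -443*2*(-8)*6/412 + 223 = -(-42528)/412 + 223 = -443*(-24/103) + 223 = 10632/103 + 223 = 33601/103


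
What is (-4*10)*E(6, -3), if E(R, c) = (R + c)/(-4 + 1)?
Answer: 40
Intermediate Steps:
E(R, c) = -R/3 - c/3 (E(R, c) = (R + c)/(-3) = (R + c)*(-1/3) = -R/3 - c/3)
(-4*10)*E(6, -3) = (-4*10)*(-1/3*6 - 1/3*(-3)) = -40*(-2 + 1) = -40*(-1) = 40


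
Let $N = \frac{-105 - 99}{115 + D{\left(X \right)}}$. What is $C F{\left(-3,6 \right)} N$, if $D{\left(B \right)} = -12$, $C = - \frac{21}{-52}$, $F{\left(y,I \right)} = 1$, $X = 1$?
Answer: $- \frac{1071}{1339} \approx -0.79985$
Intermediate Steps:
$C = \frac{21}{52}$ ($C = \left(-21\right) \left(- \frac{1}{52}\right) = \frac{21}{52} \approx 0.40385$)
$N = - \frac{204}{103}$ ($N = \frac{-105 - 99}{115 - 12} = - \frac{204}{103} \approx -1.9806$)
$C F{\left(-3,6 \right)} N = \frac{21}{52} \cdot 1 \left(- \frac{204}{103}\right) = \frac{21}{52} \left(- \frac{204}{103}\right) = - \frac{1071}{1339}$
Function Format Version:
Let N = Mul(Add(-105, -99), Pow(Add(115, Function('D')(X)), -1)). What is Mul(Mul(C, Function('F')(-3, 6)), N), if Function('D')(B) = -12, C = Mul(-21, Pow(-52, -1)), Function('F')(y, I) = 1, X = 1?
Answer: Rational(-1071, 1339) ≈ -0.79985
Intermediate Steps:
C = Rational(21, 52) (C = Mul(-21, Rational(-1, 52)) = Rational(21, 52) ≈ 0.40385)
N = Rational(-204, 103) (N = Mul(Add(-105, -99), Pow(Add(115, -12), -1)) = Mul(-204, Pow(103, -1)) = Mul(-204, Rational(1, 103)) = Rational(-204, 103) ≈ -1.9806)
Mul(Mul(C, Function('F')(-3, 6)), N) = Mul(Mul(Rational(21, 52), 1), Rational(-204, 103)) = Mul(Rational(21, 52), Rational(-204, 103)) = Rational(-1071, 1339)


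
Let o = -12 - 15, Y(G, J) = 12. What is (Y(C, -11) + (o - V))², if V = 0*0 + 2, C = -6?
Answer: 289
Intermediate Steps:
V = 2 (V = 0 + 2 = 2)
o = -27
(Y(C, -11) + (o - V))² = (12 + (-27 - 1*2))² = (12 + (-27 - 2))² = (12 - 29)² = (-17)² = 289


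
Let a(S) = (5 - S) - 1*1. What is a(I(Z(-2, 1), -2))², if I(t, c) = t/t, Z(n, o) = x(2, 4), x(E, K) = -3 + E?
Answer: 9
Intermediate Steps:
Z(n, o) = -1 (Z(n, o) = -3 + 2 = -1)
I(t, c) = 1
a(S) = 4 - S (a(S) = (5 - S) - 1 = 4 - S)
a(I(Z(-2, 1), -2))² = (4 - 1*1)² = (4 - 1)² = 3² = 9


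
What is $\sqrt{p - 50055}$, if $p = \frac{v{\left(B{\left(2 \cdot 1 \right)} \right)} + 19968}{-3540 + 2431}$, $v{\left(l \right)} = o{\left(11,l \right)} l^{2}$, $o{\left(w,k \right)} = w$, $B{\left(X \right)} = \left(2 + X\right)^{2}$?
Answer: $\frac{i \sqrt{61586960911}}{1109} \approx 223.78 i$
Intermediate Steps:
$v{\left(l \right)} = 11 l^{2}$
$p = - \frac{22784}{1109}$ ($p = \frac{11 \left(\left(2 + 2 \cdot 1\right)^{2}\right)^{2} + 19968}{-3540 + 2431} = \frac{11 \left(\left(2 + 2\right)^{2}\right)^{2} + 19968}{-1109} = \left(11 \left(4^{2}\right)^{2} + 19968\right) \left(- \frac{1}{1109}\right) = \left(11 \cdot 16^{2} + 19968\right) \left(- \frac{1}{1109}\right) = \left(11 \cdot 256 + 19968\right) \left(- \frac{1}{1109}\right) = \left(2816 + 19968\right) \left(- \frac{1}{1109}\right) = 22784 \left(- \frac{1}{1109}\right) = - \frac{22784}{1109} \approx -20.545$)
$\sqrt{p - 50055} = \sqrt{- \frac{22784}{1109} - 50055} = \sqrt{- \frac{55533779}{1109}} = \frac{i \sqrt{61586960911}}{1109}$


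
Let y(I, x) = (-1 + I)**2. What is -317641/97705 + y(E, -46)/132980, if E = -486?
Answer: -3813460607/2598562180 ≈ -1.4675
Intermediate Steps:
-317641/97705 + y(E, -46)/132980 = -317641/97705 + (-1 - 486)**2/132980 = -317641*1/97705 + (-487)**2*(1/132980) = -317641/97705 + 237169*(1/132980) = -317641/97705 + 237169/132980 = -3813460607/2598562180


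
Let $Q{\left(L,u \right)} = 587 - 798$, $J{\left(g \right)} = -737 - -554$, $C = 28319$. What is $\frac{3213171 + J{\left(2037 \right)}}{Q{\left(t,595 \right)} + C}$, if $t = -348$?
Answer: $\frac{803247}{7027} \approx 114.31$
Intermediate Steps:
$J{\left(g \right)} = -183$ ($J{\left(g \right)} = -737 + 554 = -183$)
$Q{\left(L,u \right)} = -211$ ($Q{\left(L,u \right)} = 587 - 798 = -211$)
$\frac{3213171 + J{\left(2037 \right)}}{Q{\left(t,595 \right)} + C} = \frac{3213171 - 183}{-211 + 28319} = \frac{3212988}{28108} = 3212988 \cdot \frac{1}{28108} = \frac{803247}{7027}$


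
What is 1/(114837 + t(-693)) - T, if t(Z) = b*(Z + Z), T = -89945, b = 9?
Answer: 9207040036/102363 ≈ 89945.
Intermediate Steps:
t(Z) = 18*Z (t(Z) = 9*(Z + Z) = 9*(2*Z) = 18*Z)
1/(114837 + t(-693)) - T = 1/(114837 + 18*(-693)) - 1*(-89945) = 1/(114837 - 12474) + 89945 = 1/102363 + 89945 = 9207040036/102363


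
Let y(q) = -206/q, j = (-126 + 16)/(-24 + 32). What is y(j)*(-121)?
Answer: -9064/5 ≈ -1812.8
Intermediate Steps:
j = -55/4 (j = -110/8 = -110*⅛ = -55/4 ≈ -13.750)
y(j)*(-121) = -206/(-55/4)*(-121) = -206*(-4/55)*(-121) = (824/55)*(-121) = -9064/5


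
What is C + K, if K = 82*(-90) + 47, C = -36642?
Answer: -43975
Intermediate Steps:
K = -7333 (K = -7380 + 47 = -7333)
C + K = -36642 - 7333 = -43975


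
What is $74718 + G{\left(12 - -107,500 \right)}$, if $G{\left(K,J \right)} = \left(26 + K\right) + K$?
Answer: $74982$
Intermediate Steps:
$G{\left(K,J \right)} = 26 + 2 K$
$74718 + G{\left(12 - -107,500 \right)} = 74718 + \left(26 + 2 \left(12 - -107\right)\right) = 74718 + \left(26 + 2 \left(12 + 107\right)\right) = 74718 + \left(26 + 2 \cdot 119\right) = 74718 + \left(26 + 238\right) = 74718 + 264 = 74982$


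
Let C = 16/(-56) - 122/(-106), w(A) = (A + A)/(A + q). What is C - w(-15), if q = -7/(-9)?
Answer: -29541/23744 ≈ -1.2441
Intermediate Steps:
q = 7/9 (q = -7*(-⅑) = 7/9 ≈ 0.77778)
w(A) = 2*A/(7/9 + A) (w(A) = (A + A)/(A + 7/9) = (2*A)/(7/9 + A) = 2*A/(7/9 + A))
C = 321/371 (C = 16*(-1/56) - 122*(-1/106) = -2/7 + 61/53 = 321/371 ≈ 0.86523)
C - w(-15) = 321/371 - 18*(-15)/(7 + 9*(-15)) = 321/371 - 18*(-15)/(7 - 135) = 321/371 - 18*(-15)/(-128) = 321/371 - 18*(-15)*(-1)/128 = 321/371 - 1*135/64 = 321/371 - 135/64 = -29541/23744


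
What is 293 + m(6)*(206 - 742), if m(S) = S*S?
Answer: -19003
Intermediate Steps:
m(S) = S²
293 + m(6)*(206 - 742) = 293 + 6²*(206 - 742) = 293 + 36*(-536) = 293 - 19296 = -19003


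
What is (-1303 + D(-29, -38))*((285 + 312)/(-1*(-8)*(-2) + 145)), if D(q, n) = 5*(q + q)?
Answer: -317007/43 ≈ -7372.3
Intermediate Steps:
D(q, n) = 10*q (D(q, n) = 5*(2*q) = 10*q)
(-1303 + D(-29, -38))*((285 + 312)/(-1*(-8)*(-2) + 145)) = (-1303 + 10*(-29))*((285 + 312)/(-1*(-8)*(-2) + 145)) = (-1303 - 290)*(597/(8*(-2) + 145)) = -951021/(-16 + 145) = -951021/129 = -1593*199/43 = -317007/43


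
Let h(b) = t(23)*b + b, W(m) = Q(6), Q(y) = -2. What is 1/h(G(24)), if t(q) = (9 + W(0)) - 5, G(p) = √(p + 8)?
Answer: √2/24 ≈ 0.058926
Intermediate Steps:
W(m) = -2
G(p) = √(8 + p)
t(q) = 2 (t(q) = (9 - 2) - 5 = 7 - 5 = 2)
h(b) = 3*b (h(b) = 2*b + b = 3*b)
1/h(G(24)) = 1/(3*√(8 + 24)) = 1/(3*√32) = 1/(3*(4*√2)) = 1/(12*√2) = √2/24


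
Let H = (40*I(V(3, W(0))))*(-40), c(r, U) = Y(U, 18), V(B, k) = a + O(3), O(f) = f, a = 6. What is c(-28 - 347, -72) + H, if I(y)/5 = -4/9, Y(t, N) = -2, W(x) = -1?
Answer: 31982/9 ≈ 3553.6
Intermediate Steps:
V(B, k) = 9 (V(B, k) = 6 + 3 = 9)
I(y) = -20/9 (I(y) = 5*(-4/9) = -20/9)
c(r, U) = -2
H = 32000/9 (H = (40*(-20/9))*(-40) = -800/9*(-40) = 32000/9 ≈ 3555.6)
c(-28 - 347, -72) + H = -2 + 32000/9 = 31982/9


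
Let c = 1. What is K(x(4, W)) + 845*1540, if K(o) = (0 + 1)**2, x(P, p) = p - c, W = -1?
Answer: 1301301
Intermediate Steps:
x(P, p) = -1 + p (x(P, p) = p - 1*1 = p - 1 = -1 + p)
K(o) = 1 (K(o) = 1**2 = 1)
K(x(4, W)) + 845*1540 = 1 + 845*1540 = 1 + 1301300 = 1301301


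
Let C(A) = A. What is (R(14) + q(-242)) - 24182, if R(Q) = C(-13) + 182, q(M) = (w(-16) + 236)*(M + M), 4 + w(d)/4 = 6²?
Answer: -200189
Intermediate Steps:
w(d) = 128 (w(d) = -16 + 4*6² = -16 + 4*36 = -16 + 144 = 128)
q(M) = 728*M (q(M) = (128 + 236)*(M + M) = 364*(2*M) = 728*M)
R(Q) = 169 (R(Q) = -13 + 182 = 169)
(R(14) + q(-242)) - 24182 = (169 + 728*(-242)) - 24182 = (169 - 176176) - 24182 = -176007 - 24182 = -200189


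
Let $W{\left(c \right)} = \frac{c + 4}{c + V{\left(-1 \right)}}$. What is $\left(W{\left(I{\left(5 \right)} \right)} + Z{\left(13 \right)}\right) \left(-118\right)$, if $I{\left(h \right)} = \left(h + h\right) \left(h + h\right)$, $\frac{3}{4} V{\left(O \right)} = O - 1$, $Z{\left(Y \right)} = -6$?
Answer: $\frac{42480}{73} \approx 581.92$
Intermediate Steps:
$V{\left(O \right)} = - \frac{4}{3} + \frac{4 O}{3}$ ($V{\left(O \right)} = \frac{4 \left(O - 1\right)}{3} = \frac{4 \left(-1 + O\right)}{3} = - \frac{4}{3} + \frac{4 O}{3}$)
$I{\left(h \right)} = 4 h^{2}$ ($I{\left(h \right)} = 2 h 2 h = 4 h^{2}$)
$W{\left(c \right)} = \frac{4 + c}{- \frac{8}{3} + c}$ ($W{\left(c \right)} = \frac{c + 4}{c + \left(- \frac{4}{3} + \frac{4}{3} \left(-1\right)\right)} = \frac{4 + c}{c - \frac{8}{3}} = \frac{4 + c}{- \frac{8}{3} + c}$)
$\left(W{\left(I{\left(5 \right)} \right)} + Z{\left(13 \right)}\right) \left(-118\right) = \left(\frac{3 \left(4 + 4 \cdot 5^{2}\right)}{-8 + 3 \cdot 4 \cdot 5^{2}} - 6\right) \left(-118\right) = \left(\frac{3 \left(4 + 4 \cdot 25\right)}{-8 + 3 \cdot 4 \cdot 25} - 6\right) \left(-118\right) = \left(\frac{3 \left(4 + 100\right)}{-8 + 3 \cdot 100} - 6\right) \left(-118\right) = \left(3 \frac{1}{-8 + 300} \cdot 104 - 6\right) \left(-118\right) = \left(3 \cdot \frac{1}{292} \cdot 104 - 6\right) \left(-118\right) = \left(\frac{78}{73} - 6\right) \left(-118\right) = \left(- \frac{360}{73}\right) \left(-118\right) = \frac{42480}{73}$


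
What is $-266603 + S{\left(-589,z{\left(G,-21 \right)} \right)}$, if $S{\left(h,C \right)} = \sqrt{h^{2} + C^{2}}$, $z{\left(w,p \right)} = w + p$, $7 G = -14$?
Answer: $-266603 + 5 \sqrt{13898} \approx -2.6601 \cdot 10^{5}$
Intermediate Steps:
$G = -2$ ($G = \frac{1}{7} \left(-14\right) = -2$)
$z{\left(w,p \right)} = p + w$
$S{\left(h,C \right)} = \sqrt{C^{2} + h^{2}}$
$-266603 + S{\left(-589,z{\left(G,-21 \right)} \right)} = -266603 + \sqrt{\left(-21 - 2\right)^{2} + \left(-589\right)^{2}} = -266603 + \sqrt{\left(-23\right)^{2} + 346921} = -266603 + \sqrt{529 + 346921} = -266603 + \sqrt{347450} = -266603 + 5 \sqrt{13898}$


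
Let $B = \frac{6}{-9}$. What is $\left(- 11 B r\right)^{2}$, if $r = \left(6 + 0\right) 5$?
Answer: $48400$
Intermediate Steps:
$r = 30$ ($r = 6 \cdot 5 = 30$)
$B = - \frac{2}{3}$ ($B = 6 \left(- \frac{1}{9}\right) = - \frac{2}{3} \approx -0.66667$)
$\left(- 11 B r\right)^{2} = \left(\left(-11\right) \left(- \frac{2}{3}\right) 30\right)^{2} = \left(\frac{22}{3} \cdot 30\right)^{2} = 220^{2} = 48400$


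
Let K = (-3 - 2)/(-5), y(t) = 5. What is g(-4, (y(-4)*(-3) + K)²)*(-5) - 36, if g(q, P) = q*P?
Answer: 3884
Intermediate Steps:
K = 1 (K = -5*(-⅕) = 1)
g(q, P) = P*q
g(-4, (y(-4)*(-3) + K)²)*(-5) - 36 = ((5*(-3) + 1)²*(-4))*(-5) - 36 = ((-15 + 1)²*(-4))*(-5) - 36 = ((-14)²*(-4))*(-5) - 36 = (196*(-4))*(-5) - 36 = -784*(-5) - 36 = 3920 - 36 = 3884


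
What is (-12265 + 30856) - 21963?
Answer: -3372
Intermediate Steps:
(-12265 + 30856) - 21963 = 18591 - 21963 = -3372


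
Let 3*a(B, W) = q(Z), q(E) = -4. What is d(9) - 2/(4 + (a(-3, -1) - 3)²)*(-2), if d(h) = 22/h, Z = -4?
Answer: 4834/1845 ≈ 2.6201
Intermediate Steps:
a(B, W) = -4/3 (a(B, W) = (⅓)*(-4) = -4/3)
d(9) - 2/(4 + (a(-3, -1) - 3)²)*(-2) = 22/9 - 2/(4 + (-4/3 - 3)²)*(-2) = 22*(⅑) - 2/(4 + (-13/3)²)*(-2) = 22/9 - 2/(4 + 169/9)*(-2) = 22/9 - 2/(205/9)*(-2) = 22/9 - (9/205)*2*(-2) = 22/9 - 18*(-2)/205 = 22/9 - 1*(-36/205) = 22/9 + 36/205 = 4834/1845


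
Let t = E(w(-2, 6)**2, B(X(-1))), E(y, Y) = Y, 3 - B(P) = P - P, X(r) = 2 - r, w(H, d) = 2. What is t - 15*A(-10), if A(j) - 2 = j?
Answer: 123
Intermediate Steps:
A(j) = 2 + j
B(P) = 3 (B(P) = 3 - (P - P) = 3 - 1*0 = 3 + 0 = 3)
t = 3
t - 15*A(-10) = 3 - 15*(2 - 10) = 3 - 15*(-8) = 3 + 120 = 123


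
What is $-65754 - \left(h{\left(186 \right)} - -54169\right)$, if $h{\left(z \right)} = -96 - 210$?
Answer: $-119617$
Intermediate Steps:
$h{\left(z \right)} = -306$ ($h{\left(z \right)} = -96 - 210 = -306$)
$-65754 - \left(h{\left(186 \right)} - -54169\right) = -65754 - \left(-306 - -54169\right) = -65754 - \left(-306 + 54169\right) = -65754 - 53863 = -119617$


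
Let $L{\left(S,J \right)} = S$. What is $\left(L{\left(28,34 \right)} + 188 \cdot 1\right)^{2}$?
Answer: $46656$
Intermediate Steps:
$\left(L{\left(28,34 \right)} + 188 \cdot 1\right)^{2} = \left(28 + 188 \cdot 1\right)^{2} = \left(28 + 188\right)^{2} = 216^{2} = 46656$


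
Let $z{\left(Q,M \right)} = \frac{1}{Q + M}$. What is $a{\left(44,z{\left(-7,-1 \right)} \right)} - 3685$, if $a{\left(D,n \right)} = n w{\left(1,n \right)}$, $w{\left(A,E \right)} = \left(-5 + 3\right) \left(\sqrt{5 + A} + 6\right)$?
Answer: $- \frac{7367}{2} + \frac{\sqrt{6}}{4} \approx -3682.9$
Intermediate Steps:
$z{\left(Q,M \right)} = \frac{1}{M + Q}$
$w{\left(A,E \right)} = -12 - 2 \sqrt{5 + A}$ ($w{\left(A,E \right)} = - 2 \left(6 + \sqrt{5 + A}\right) = -12 - 2 \sqrt{5 + A}$)
$a{\left(D,n \right)} = n \left(-12 - 2 \sqrt{6}\right)$ ($a{\left(D,n \right)} = n \left(-12 - 2 \sqrt{5 + 1}\right) = n \left(-12 - 2 \sqrt{6}\right)$)
$a{\left(44,z{\left(-7,-1 \right)} \right)} - 3685 = - \frac{2 \left(6 + \sqrt{6}\right)}{-1 - 7} - 3685 = - \frac{2 \left(6 + \sqrt{6}\right)}{-8} - 3685 = \left(-2\right) \left(- \frac{1}{8}\right) \left(6 + \sqrt{6}\right) - 3685 = \left(\frac{3}{2} + \frac{\sqrt{6}}{4}\right) - 3685 = - \frac{7367}{2} + \frac{\sqrt{6}}{4}$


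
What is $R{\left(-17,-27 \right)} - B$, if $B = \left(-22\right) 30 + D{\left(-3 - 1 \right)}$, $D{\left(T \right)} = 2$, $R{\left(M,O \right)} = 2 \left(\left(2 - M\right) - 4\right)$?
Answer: $688$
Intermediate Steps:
$R{\left(M,O \right)} = -4 - 2 M$ ($R{\left(M,O \right)} = 2 \left(-2 - M\right) = -4 - 2 M$)
$B = -658$ ($B = \left(-22\right) 30 + 2 = -660 + 2 = -658$)
$R{\left(-17,-27 \right)} - B = \left(-4 - -34\right) - -658 = \left(-4 + 34\right) + 658 = 30 + 658 = 688$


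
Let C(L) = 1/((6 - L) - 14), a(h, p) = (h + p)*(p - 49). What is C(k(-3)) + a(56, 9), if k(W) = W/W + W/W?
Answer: -26001/10 ≈ -2600.1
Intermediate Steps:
a(h, p) = (-49 + p)*(h + p) (a(h, p) = (h + p)*(-49 + p) = (-49 + p)*(h + p))
k(W) = 2 (k(W) = 1 + 1 = 2)
C(L) = 1/(-8 - L)
C(k(-3)) + a(56, 9) = -1/(8 + 2) + (9² - 49*56 - 49*9 + 56*9) = -1/10 + (81 - 2744 - 441 + 504) = -1*⅒ - 2600 = -⅒ - 2600 = -26001/10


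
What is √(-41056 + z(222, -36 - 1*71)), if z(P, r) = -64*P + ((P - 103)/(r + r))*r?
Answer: I*√220818/2 ≈ 234.96*I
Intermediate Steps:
z(P, r) = -103/2 - 127*P/2 (z(P, r) = -64*P + ((-103 + P)/((2*r)))*r = -64*P + ((-103 + P)*(1/(2*r)))*r = -64*P + ((-103 + P)/(2*r))*r = -64*P + (-103/2 + P/2) = -103/2 - 127*P/2)
√(-41056 + z(222, -36 - 1*71)) = √(-41056 + (-103/2 - 127/2*222)) = √(-41056 + (-103/2 - 14097)) = √(-41056 - 28297/2) = √(-110409/2) = I*√220818/2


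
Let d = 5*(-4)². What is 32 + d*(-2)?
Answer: -128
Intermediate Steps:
d = 80 (d = 5*16 = 80)
32 + d*(-2) = 32 + 80*(-2) = 32 - 160 = -128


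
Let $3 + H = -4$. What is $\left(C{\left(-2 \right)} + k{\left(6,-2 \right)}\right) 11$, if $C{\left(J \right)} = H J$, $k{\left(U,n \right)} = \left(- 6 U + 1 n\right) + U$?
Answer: $-198$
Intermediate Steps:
$H = -7$ ($H = -3 - 4 = -7$)
$k{\left(U,n \right)} = n - 5 U$ ($k{\left(U,n \right)} = \left(- 6 U + n\right) + U = \left(n - 6 U\right) + U = n - 5 U$)
$C{\left(J \right)} = - 7 J$
$\left(C{\left(-2 \right)} + k{\left(6,-2 \right)}\right) 11 = \left(\left(-7\right) \left(-2\right) - 32\right) 11 = \left(14 - 32\right) 11 = \left(-18\right) 11 = -198$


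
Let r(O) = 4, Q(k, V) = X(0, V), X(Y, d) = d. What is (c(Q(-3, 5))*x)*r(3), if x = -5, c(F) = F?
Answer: -100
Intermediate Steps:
Q(k, V) = V
(c(Q(-3, 5))*x)*r(3) = (5*(-5))*4 = -25*4 = -100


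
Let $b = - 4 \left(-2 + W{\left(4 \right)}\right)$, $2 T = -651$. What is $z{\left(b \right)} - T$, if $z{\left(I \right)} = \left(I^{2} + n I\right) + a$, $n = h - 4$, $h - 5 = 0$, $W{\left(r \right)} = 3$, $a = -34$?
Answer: $\frac{607}{2} \approx 303.5$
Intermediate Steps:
$h = 5$ ($h = 5 + 0 = 5$)
$T = - \frac{651}{2}$ ($T = \frac{1}{2} \left(-651\right) = - \frac{651}{2} \approx -325.5$)
$n = 1$ ($n = 5 - 4 = 1$)
$b = -4$ ($b = - 4 \left(-2 + 3\right) = \left(-4\right) 1 = -4$)
$z{\left(I \right)} = -34 + I + I^{2}$ ($z{\left(I \right)} = \left(I^{2} + 1 I\right) - 34 = \left(I^{2} + I\right) - 34 = \left(I + I^{2}\right) - 34 = -34 + I + I^{2}$)
$z{\left(b \right)} - T = \left(-34 - 4 + \left(-4\right)^{2}\right) - - \frac{651}{2} = \left(-34 - 4 + 16\right) + \frac{651}{2} = -22 + \frac{651}{2} = \frac{607}{2}$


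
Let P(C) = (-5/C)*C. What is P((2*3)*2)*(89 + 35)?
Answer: -620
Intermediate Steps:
P(C) = -5
P((2*3)*2)*(89 + 35) = -5*(89 + 35) = -5*124 = -620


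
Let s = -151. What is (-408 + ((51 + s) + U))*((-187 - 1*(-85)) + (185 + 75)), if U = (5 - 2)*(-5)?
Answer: -82634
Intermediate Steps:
U = -15 (U = 3*(-5) = -15)
(-408 + ((51 + s) + U))*((-187 - 1*(-85)) + (185 + 75)) = (-408 + ((51 - 151) - 15))*((-187 - 1*(-85)) + (185 + 75)) = (-408 + (-100 - 15))*((-187 + 85) + 260) = (-408 - 115)*(-102 + 260) = -523*158 = -82634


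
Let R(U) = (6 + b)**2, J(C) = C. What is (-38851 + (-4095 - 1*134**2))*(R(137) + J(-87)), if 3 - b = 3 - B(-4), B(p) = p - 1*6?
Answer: 4324042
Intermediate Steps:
B(p) = -6 + p (B(p) = p - 6 = -6 + p)
b = -10 (b = 3 - (3 - (-6 - 4)) = 3 - (3 - 1*(-10)) = 3 - (3 + 10) = 3 - 1*13 = 3 - 13 = -10)
R(U) = 16 (R(U) = (6 - 10)**2 = (-4)**2 = 16)
(-38851 + (-4095 - 1*134**2))*(R(137) + J(-87)) = (-38851 + (-4095 - 1*134**2))*(16 - 87) = (-38851 + (-4095 - 1*17956))*(-71) = (-38851 + (-4095 - 17956))*(-71) = (-38851 - 22051)*(-71) = -60902*(-71) = 4324042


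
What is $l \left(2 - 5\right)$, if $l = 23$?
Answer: $-69$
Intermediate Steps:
$l \left(2 - 5\right) = 23 \left(2 - 5\right) = 23 \left(-3\right) = -69$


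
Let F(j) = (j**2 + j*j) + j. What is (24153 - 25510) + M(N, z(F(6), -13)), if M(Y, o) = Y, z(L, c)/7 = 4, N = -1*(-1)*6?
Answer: -1351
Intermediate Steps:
N = 6 (N = 1*6 = 6)
F(j) = j + 2*j**2 (F(j) = (j**2 + j**2) + j = 2*j**2 + j = j + 2*j**2)
z(L, c) = 28 (z(L, c) = 7*4 = 28)
(24153 - 25510) + M(N, z(F(6), -13)) = (24153 - 25510) + 6 = -1357 + 6 = -1351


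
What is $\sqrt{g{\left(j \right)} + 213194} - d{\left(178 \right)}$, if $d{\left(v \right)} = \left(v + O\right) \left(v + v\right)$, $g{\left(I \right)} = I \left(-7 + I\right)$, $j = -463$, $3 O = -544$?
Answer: $\frac{3560}{3} + 2 \sqrt{107701} \approx 1843.0$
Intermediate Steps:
$O = - \frac{544}{3}$ ($O = \frac{1}{3} \left(-544\right) = - \frac{544}{3} \approx -181.33$)
$d{\left(v \right)} = 2 v \left(- \frac{544}{3} + v\right)$ ($d{\left(v \right)} = \left(v - \frac{544}{3}\right) \left(v + v\right) = \left(- \frac{544}{3} + v\right) 2 v = 2 v \left(- \frac{544}{3} + v\right)$)
$\sqrt{g{\left(j \right)} + 213194} - d{\left(178 \right)} = \sqrt{- 463 \left(-7 - 463\right) + 213194} - \frac{2}{3} \cdot 178 \left(-544 + 3 \cdot 178\right) = \sqrt{\left(-463\right) \left(-470\right) + 213194} - \frac{2}{3} \cdot 178 \left(-544 + 534\right) = \sqrt{217610 + 213194} - \frac{2}{3} \cdot 178 \left(-10\right) = \sqrt{430804} - - \frac{3560}{3} = 2 \sqrt{107701} + \frac{3560}{3} = \frac{3560}{3} + 2 \sqrt{107701}$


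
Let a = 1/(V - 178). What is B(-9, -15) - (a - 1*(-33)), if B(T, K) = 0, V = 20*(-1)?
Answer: -6533/198 ≈ -32.995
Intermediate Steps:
V = -20
a = -1/198 (a = 1/(-20 - 178) = 1/(-198) = -1/198 ≈ -0.0050505)
B(-9, -15) - (a - 1*(-33)) = 0 - (-1/198 - 1*(-33)) = 0 - (-1/198 + 33) = 0 - 1*6533/198 = 0 - 6533/198 = -6533/198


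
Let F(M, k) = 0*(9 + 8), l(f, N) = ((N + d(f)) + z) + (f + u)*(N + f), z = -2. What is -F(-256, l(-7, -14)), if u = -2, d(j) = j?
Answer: 0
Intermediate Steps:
l(f, N) = -2 + N + f + (-2 + f)*(N + f) (l(f, N) = ((N + f) - 2) + (f - 2)*(N + f) = (-2 + N + f) + (-2 + f)*(N + f) = -2 + N + f + (-2 + f)*(N + f))
F(M, k) = 0 (F(M, k) = 0*17 = 0)
-F(-256, l(-7, -14)) = -1*0 = 0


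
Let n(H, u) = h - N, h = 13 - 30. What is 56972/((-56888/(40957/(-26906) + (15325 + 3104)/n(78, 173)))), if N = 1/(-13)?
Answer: 4179070548563/3826571320 ≈ 1092.1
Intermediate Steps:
N = -1/13 ≈ -0.076923
h = -17
n(H, u) = -220/13 (n(H, u) = -17 - 1*(-1/13) = -17 + 1/13 = -220/13)
56972/((-56888/(40957/(-26906) + (15325 + 3104)/n(78, 173)))) = 56972/((-56888/(40957/(-26906) + (15325 + 3104)/(-220/13)))) = 56972/((-56888/(40957*(-1/26906) + 18429*(-13/220)))) = 56972/((-56888/(-40957/26906 - 239577/220))) = 56972/((-56888/(-293412241/269060))) = 56972/((-56888*(-269060/293412241))) = 56972/(15306285280/293412241) = 56972*(293412241/15306285280) = 4179070548563/3826571320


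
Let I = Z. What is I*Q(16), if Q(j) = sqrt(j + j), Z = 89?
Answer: 356*sqrt(2) ≈ 503.46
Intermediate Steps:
Q(j) = sqrt(2)*sqrt(j) (Q(j) = sqrt(2*j) = sqrt(2)*sqrt(j))
I = 89
I*Q(16) = 89*(sqrt(2)*sqrt(16)) = 89*(sqrt(2)*4) = 89*(4*sqrt(2)) = 356*sqrt(2)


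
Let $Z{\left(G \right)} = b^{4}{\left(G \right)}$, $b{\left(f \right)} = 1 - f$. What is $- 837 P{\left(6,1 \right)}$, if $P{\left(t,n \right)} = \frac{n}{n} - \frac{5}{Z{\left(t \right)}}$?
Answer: $- \frac{103788}{125} \approx -830.3$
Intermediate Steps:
$Z{\left(G \right)} = \left(1 - G\right)^{4}$
$P{\left(t,n \right)} = 1 - \frac{5}{\left(-1 + t\right)^{4}}$ ($P{\left(t,n \right)} = \frac{n}{n} - \frac{5}{\left(-1 + t\right)^{4}} = 1 - \frac{5}{\left(-1 + t\right)^{4}}$)
$- 837 P{\left(6,1 \right)} = - 837 \left(1 - \frac{5}{\left(-1 + 6\right)^{4}}\right) = - 837 \left(1 - \frac{5}{625}\right) = - 837 \left(1 - \frac{1}{125}\right) = \left(-837\right) \frac{124}{125} = - \frac{103788}{125}$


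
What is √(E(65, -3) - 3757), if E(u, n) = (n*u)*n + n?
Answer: 5*I*√127 ≈ 56.347*I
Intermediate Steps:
E(u, n) = n + u*n² (E(u, n) = u*n² + n = n + u*n²)
√(E(65, -3) - 3757) = √(-3*(1 - 3*65) - 3757) = √(-3*(1 - 195) - 3757) = √(-3*(-194) - 3757) = √(582 - 3757) = √(-3175) = 5*I*√127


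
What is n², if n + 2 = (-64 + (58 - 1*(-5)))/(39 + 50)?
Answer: 32041/7921 ≈ 4.0451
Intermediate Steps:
n = -179/89 (n = -2 + (-64 + (58 - 1*(-5)))/(39 + 50) = -2 + (-64 + (58 + 5))/89 = -2 + (-64 + 63)*(1/89) = -2 - 1*1/89 = -2 - 1/89 = -179/89 ≈ -2.0112)
n² = (-179/89)² = 32041/7921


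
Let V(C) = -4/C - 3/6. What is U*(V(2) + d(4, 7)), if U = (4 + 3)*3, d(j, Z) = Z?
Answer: 189/2 ≈ 94.500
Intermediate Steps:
V(C) = -½ - 4/C (V(C) = -4/C - 3*⅙ = -4/C - ½ = -½ - 4/C)
U = 21 (U = 7*3 = 21)
U*(V(2) + d(4, 7)) = 21*((½)*(-8 - 1*2)/2 + 7) = 21*((½)*(½)*(-8 - 2) + 7) = 21*((½)*(½)*(-10) + 7) = 21*(-5/2 + 7) = 21*(9/2) = 189/2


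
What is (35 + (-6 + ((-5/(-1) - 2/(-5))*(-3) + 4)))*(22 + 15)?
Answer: 3108/5 ≈ 621.60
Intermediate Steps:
(35 + (-6 + ((-5/(-1) - 2/(-5))*(-3) + 4)))*(22 + 15) = (35 + (-6 + ((-5*(-1) - 2*(-⅕))*(-3) + 4)))*37 = (35 + (-6 + ((5 + ⅖)*(-3) + 4)))*37 = (35 + (-6 + ((27/5)*(-3) + 4)))*37 = (35 + (-6 + (-81/5 + 4)))*37 = (35 + (-6 - 61/5))*37 = (35 - 91/5)*37 = (84/5)*37 = 3108/5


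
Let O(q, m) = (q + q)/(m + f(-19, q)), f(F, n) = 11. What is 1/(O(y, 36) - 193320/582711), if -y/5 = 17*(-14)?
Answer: 9129139/459255380 ≈ 0.019878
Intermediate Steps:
y = 1190 (y = -85*(-14) = -5*(-238) = 1190)
O(q, m) = 2*q/(11 + m) (O(q, m) = (q + q)/(m + 11) = (2*q)/(11 + m) = 2*q/(11 + m))
1/(O(y, 36) - 193320/582711) = 1/(2*1190/(11 + 36) - 193320/582711) = 1/(2*1190/47 - 193320*1/582711) = 1/(2*1190*(1/47) - 64440/194237) = 1/(2380/47 - 64440/194237) = 1/(459255380/9129139) = 9129139/459255380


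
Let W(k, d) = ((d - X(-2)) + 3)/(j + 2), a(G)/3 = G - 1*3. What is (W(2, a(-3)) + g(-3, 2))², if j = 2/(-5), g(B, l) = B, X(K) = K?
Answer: 7921/64 ≈ 123.77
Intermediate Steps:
a(G) = -9 + 3*G (a(G) = 3*(G - 1*3) = 3*(G - 3) = 3*(-3 + G) = -9 + 3*G)
j = -⅖ (j = 2*(-⅕) = -⅖ ≈ -0.40000)
W(k, d) = 25/8 + 5*d/8 (W(k, d) = ((d - 1*(-2)) + 3)/(-⅖ + 2) = ((d + 2) + 3)/(8/5) = ((2 + d) + 3)*(5/8) = (5 + d)*(5/8) = 25/8 + 5*d/8)
(W(2, a(-3)) + g(-3, 2))² = ((25/8 + 5*(-9 + 3*(-3))/8) - 3)² = ((25/8 + 5*(-9 - 9)/8) - 3)² = ((25/8 + (5/8)*(-18)) - 3)² = ((25/8 - 45/4) - 3)² = (-65/8 - 3)² = (-89/8)² = 7921/64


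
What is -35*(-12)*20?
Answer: 8400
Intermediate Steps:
-35*(-12)*20 = 420*20 = 8400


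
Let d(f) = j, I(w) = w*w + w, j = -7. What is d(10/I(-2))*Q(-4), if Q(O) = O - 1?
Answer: 35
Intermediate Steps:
I(w) = w + w**2 (I(w) = w**2 + w = w + w**2)
d(f) = -7
Q(O) = -1 + O
d(10/I(-2))*Q(-4) = -7*(-1 - 4) = -7*(-5) = 35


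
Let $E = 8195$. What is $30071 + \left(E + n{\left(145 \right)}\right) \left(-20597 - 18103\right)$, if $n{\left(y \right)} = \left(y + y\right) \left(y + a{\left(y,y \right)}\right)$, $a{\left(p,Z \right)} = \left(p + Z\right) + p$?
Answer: $-6826456429$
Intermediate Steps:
$a{\left(p,Z \right)} = Z + 2 p$ ($a{\left(p,Z \right)} = \left(Z + p\right) + p = Z + 2 p$)
$n{\left(y \right)} = 8 y^{2}$ ($n{\left(y \right)} = \left(y + y\right) \left(y + \left(y + 2 y\right)\right) = 2 y \left(y + 3 y\right) = 2 y 4 y = 8 y^{2}$)
$30071 + \left(E + n{\left(145 \right)}\right) \left(-20597 - 18103\right) = 30071 + \left(8195 + 8 \cdot 145^{2}\right) \left(-20597 - 18103\right) = 30071 + \left(8195 + 8 \cdot 21025\right) \left(-38700\right) = 30071 + \left(8195 + 168200\right) \left(-38700\right) = 30071 + 176395 \left(-38700\right) = 30071 - 6826486500 = -6826456429$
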